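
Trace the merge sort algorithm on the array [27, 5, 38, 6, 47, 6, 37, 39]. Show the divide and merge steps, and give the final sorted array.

Merge sort trace:

Split: [27, 5, 38, 6, 47, 6, 37, 39] -> [27, 5, 38, 6] and [47, 6, 37, 39]
  Split: [27, 5, 38, 6] -> [27, 5] and [38, 6]
    Split: [27, 5] -> [27] and [5]
    Merge: [27] + [5] -> [5, 27]
    Split: [38, 6] -> [38] and [6]
    Merge: [38] + [6] -> [6, 38]
  Merge: [5, 27] + [6, 38] -> [5, 6, 27, 38]
  Split: [47, 6, 37, 39] -> [47, 6] and [37, 39]
    Split: [47, 6] -> [47] and [6]
    Merge: [47] + [6] -> [6, 47]
    Split: [37, 39] -> [37] and [39]
    Merge: [37] + [39] -> [37, 39]
  Merge: [6, 47] + [37, 39] -> [6, 37, 39, 47]
Merge: [5, 6, 27, 38] + [6, 37, 39, 47] -> [5, 6, 6, 27, 37, 38, 39, 47]

Final sorted array: [5, 6, 6, 27, 37, 38, 39, 47]

The merge sort proceeds by recursively splitting the array and merging sorted halves.
After all merges, the sorted array is [5, 6, 6, 27, 37, 38, 39, 47].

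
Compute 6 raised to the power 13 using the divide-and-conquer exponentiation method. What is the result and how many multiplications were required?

Computing 6^13 by squaring (build up from 6^1; each line after the first costs one multiplication):

6^1 = 6
6^2 = (6^1)^2 = 6^2 = 36
6^3 = 6 * 6^2 = 6 * 36 = 216
6^6 = (6^3)^2 = 216^2 = 46656
6^12 = (6^6)^2 = 46656^2 = 2176782336
6^13 = 6 * 6^12 = 6 * 2176782336 = 13060694016

Result: 13060694016
Multiplications needed: 5 (5 lines after 6^1)

6^13 = 13060694016. Using exponentiation by squaring, this requires 5 multiplications. The key idea: if the exponent is even, square the half-power; if odd, multiply by the base once.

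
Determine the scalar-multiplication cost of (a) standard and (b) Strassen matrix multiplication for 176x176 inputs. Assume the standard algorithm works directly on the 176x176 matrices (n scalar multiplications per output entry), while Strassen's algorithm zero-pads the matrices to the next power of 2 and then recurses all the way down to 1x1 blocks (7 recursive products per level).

Matrix multiplication for 176x176 matrices:

Strassen's algorithm requires power-of-2 dimensions. Pad 176x176 to 256x256 (next power of 2).

Standard algorithm: 176^3 = 5451776 multiplications
Strassen's algorithm: 7^(log2(256)) = 7^8 = 5764801 multiplications
Difference: 5451776 - 5764801 = -313025 (Strassen uses MORE here due to padding overhead — for small or just-over-power-of-2 n, padding can outweigh the per-level savings)

Standard: 5451776 multiplications (176^3). Strassen: 5764801 multiplications (7^8, after padding to 256x256). Strassen reduces 8 recursive multiplications to 7 at each level.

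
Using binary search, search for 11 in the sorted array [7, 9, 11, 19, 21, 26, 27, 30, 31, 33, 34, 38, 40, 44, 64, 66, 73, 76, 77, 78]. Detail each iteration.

Binary search for 11 in [7, 9, 11, 19, 21, 26, 27, 30, 31, 33, 34, 38, 40, 44, 64, 66, 73, 76, 77, 78]:

lo=0, hi=19, mid=9, arr[mid]=33 -> 33 > 11, search left half
lo=0, hi=8, mid=4, arr[mid]=21 -> 21 > 11, search left half
lo=0, hi=3, mid=1, arr[mid]=9 -> 9 < 11, search right half
lo=2, hi=3, mid=2, arr[mid]=11 -> Found target at index 2!

Binary search finds 11 at index 2 after 4 comparisons. The search repeatedly halves the search space by comparing with the middle element.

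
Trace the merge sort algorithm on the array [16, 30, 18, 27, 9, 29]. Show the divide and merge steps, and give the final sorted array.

Merge sort trace:

Split: [16, 30, 18, 27, 9, 29] -> [16, 30, 18] and [27, 9, 29]
  Split: [16, 30, 18] -> [16] and [30, 18]
    Split: [30, 18] -> [30] and [18]
    Merge: [30] + [18] -> [18, 30]
  Merge: [16] + [18, 30] -> [16, 18, 30]
  Split: [27, 9, 29] -> [27] and [9, 29]
    Split: [9, 29] -> [9] and [29]
    Merge: [9] + [29] -> [9, 29]
  Merge: [27] + [9, 29] -> [9, 27, 29]
Merge: [16, 18, 30] + [9, 27, 29] -> [9, 16, 18, 27, 29, 30]

Final sorted array: [9, 16, 18, 27, 29, 30]

The merge sort proceeds by recursively splitting the array and merging sorted halves.
After all merges, the sorted array is [9, 16, 18, 27, 29, 30].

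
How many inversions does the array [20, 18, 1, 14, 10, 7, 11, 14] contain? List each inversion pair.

Finding inversions in [20, 18, 1, 14, 10, 7, 11, 14]:

(0, 1): arr[0]=20 > arr[1]=18
(0, 2): arr[0]=20 > arr[2]=1
(0, 3): arr[0]=20 > arr[3]=14
(0, 4): arr[0]=20 > arr[4]=10
(0, 5): arr[0]=20 > arr[5]=7
(0, 6): arr[0]=20 > arr[6]=11
(0, 7): arr[0]=20 > arr[7]=14
(1, 2): arr[1]=18 > arr[2]=1
(1, 3): arr[1]=18 > arr[3]=14
(1, 4): arr[1]=18 > arr[4]=10
(1, 5): arr[1]=18 > arr[5]=7
(1, 6): arr[1]=18 > arr[6]=11
(1, 7): arr[1]=18 > arr[7]=14
(3, 4): arr[3]=14 > arr[4]=10
(3, 5): arr[3]=14 > arr[5]=7
(3, 6): arr[3]=14 > arr[6]=11
(4, 5): arr[4]=10 > arr[5]=7

Total inversions: 17

The array has 17 inversion(s): (0,1), (0,2), (0,3), (0,4), (0,5), (0,6), (0,7), (1,2), (1,3), (1,4), (1,5), (1,6), (1,7), (3,4), (3,5), (3,6), (4,5). Each pair (i,j) satisfies i < j and arr[i] > arr[j].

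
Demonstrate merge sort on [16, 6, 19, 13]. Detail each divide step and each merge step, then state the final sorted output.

Merge sort trace:

Split: [16, 6, 19, 13] -> [16, 6] and [19, 13]
  Split: [16, 6] -> [16] and [6]
  Merge: [16] + [6] -> [6, 16]
  Split: [19, 13] -> [19] and [13]
  Merge: [19] + [13] -> [13, 19]
Merge: [6, 16] + [13, 19] -> [6, 13, 16, 19]

Final sorted array: [6, 13, 16, 19]

The merge sort proceeds by recursively splitting the array and merging sorted halves.
After all merges, the sorted array is [6, 13, 16, 19].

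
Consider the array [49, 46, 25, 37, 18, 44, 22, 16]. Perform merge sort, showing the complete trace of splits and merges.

Merge sort trace:

Split: [49, 46, 25, 37, 18, 44, 22, 16] -> [49, 46, 25, 37] and [18, 44, 22, 16]
  Split: [49, 46, 25, 37] -> [49, 46] and [25, 37]
    Split: [49, 46] -> [49] and [46]
    Merge: [49] + [46] -> [46, 49]
    Split: [25, 37] -> [25] and [37]
    Merge: [25] + [37] -> [25, 37]
  Merge: [46, 49] + [25, 37] -> [25, 37, 46, 49]
  Split: [18, 44, 22, 16] -> [18, 44] and [22, 16]
    Split: [18, 44] -> [18] and [44]
    Merge: [18] + [44] -> [18, 44]
    Split: [22, 16] -> [22] and [16]
    Merge: [22] + [16] -> [16, 22]
  Merge: [18, 44] + [16, 22] -> [16, 18, 22, 44]
Merge: [25, 37, 46, 49] + [16, 18, 22, 44] -> [16, 18, 22, 25, 37, 44, 46, 49]

Final sorted array: [16, 18, 22, 25, 37, 44, 46, 49]

The merge sort proceeds by recursively splitting the array and merging sorted halves.
After all merges, the sorted array is [16, 18, 22, 25, 37, 44, 46, 49].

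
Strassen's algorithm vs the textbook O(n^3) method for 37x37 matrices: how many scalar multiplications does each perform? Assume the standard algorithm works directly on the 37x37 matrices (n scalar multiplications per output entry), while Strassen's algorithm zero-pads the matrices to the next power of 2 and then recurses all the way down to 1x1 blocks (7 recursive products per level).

Matrix multiplication for 37x37 matrices:

Strassen's algorithm requires power-of-2 dimensions. Pad 37x37 to 64x64 (next power of 2).

Standard algorithm: 37^3 = 50653 multiplications
Strassen's algorithm: 7^(log2(64)) = 7^6 = 117649 multiplications
Difference: 50653 - 117649 = -66996 (Strassen uses MORE here due to padding overhead — for small or just-over-power-of-2 n, padding can outweigh the per-level savings)

Standard: 50653 multiplications (37^3). Strassen: 117649 multiplications (7^6, after padding to 64x64). Strassen reduces 8 recursive multiplications to 7 at each level.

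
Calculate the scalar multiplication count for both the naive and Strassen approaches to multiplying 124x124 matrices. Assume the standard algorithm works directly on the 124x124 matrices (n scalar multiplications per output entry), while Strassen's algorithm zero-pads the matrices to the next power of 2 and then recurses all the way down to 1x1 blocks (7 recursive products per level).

Matrix multiplication for 124x124 matrices:

Strassen's algorithm requires power-of-2 dimensions. Pad 124x124 to 128x128 (next power of 2).

Standard algorithm: 124^3 = 1906624 multiplications
Strassen's algorithm: 7^(log2(128)) = 7^7 = 823543 multiplications
Savings: 1906624 - 823543 = 1083081 multiplications

Standard: 1906624 multiplications (124^3). Strassen: 823543 multiplications (7^7, after padding to 128x128). Strassen reduces 8 recursive multiplications to 7 at each level.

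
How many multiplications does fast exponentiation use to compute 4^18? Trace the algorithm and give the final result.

Computing 4^18 by squaring (build up from 4^1; each line after the first costs one multiplication):

4^1 = 4
4^2 = (4^1)^2 = 4^2 = 16
4^4 = (4^2)^2 = 16^2 = 256
4^8 = (4^4)^2 = 256^2 = 65536
4^9 = 4 * 4^8 = 4 * 65536 = 262144
4^18 = (4^9)^2 = 262144^2 = 68719476736

Result: 68719476736
Multiplications needed: 5 (5 lines after 4^1)

4^18 = 68719476736. Using exponentiation by squaring, this requires 5 multiplications. The key idea: if the exponent is even, square the half-power; if odd, multiply by the base once.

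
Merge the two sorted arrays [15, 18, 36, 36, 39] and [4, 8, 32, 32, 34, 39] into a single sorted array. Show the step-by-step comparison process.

Merging process:

Compare 15 vs 4: take 4 from right. Merged: [4]
Compare 15 vs 8: take 8 from right. Merged: [4, 8]
Compare 15 vs 32: take 15 from left. Merged: [4, 8, 15]
Compare 18 vs 32: take 18 from left. Merged: [4, 8, 15, 18]
Compare 36 vs 32: take 32 from right. Merged: [4, 8, 15, 18, 32]
Compare 36 vs 32: take 32 from right. Merged: [4, 8, 15, 18, 32, 32]
Compare 36 vs 34: take 34 from right. Merged: [4, 8, 15, 18, 32, 32, 34]
Compare 36 vs 39: take 36 from left. Merged: [4, 8, 15, 18, 32, 32, 34, 36]
Compare 36 vs 39: take 36 from left. Merged: [4, 8, 15, 18, 32, 32, 34, 36, 36]
Compare 39 vs 39: take 39 from left. Merged: [4, 8, 15, 18, 32, 32, 34, 36, 36, 39]
Append remaining from right: [39]. Merged: [4, 8, 15, 18, 32, 32, 34, 36, 36, 39, 39]

Final merged array: [4, 8, 15, 18, 32, 32, 34, 36, 36, 39, 39]
Total comparisons: 10

The merged array is [4, 8, 15, 18, 32, 32, 34, 36, 36, 39, 39], requiring 10 comparisons. The merge step runs in O(n) time where n is the total number of elements.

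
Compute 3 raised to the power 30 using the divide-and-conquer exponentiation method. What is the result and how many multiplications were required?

Computing 3^30 by squaring (build up from 3^1; each line after the first costs one multiplication):

3^1 = 3
3^2 = (3^1)^2 = 3^2 = 9
3^3 = 3 * 3^2 = 3 * 9 = 27
3^6 = (3^3)^2 = 27^2 = 729
3^7 = 3 * 3^6 = 3 * 729 = 2187
3^14 = (3^7)^2 = 2187^2 = 4782969
3^15 = 3 * 3^14 = 3 * 4782969 = 14348907
3^30 = (3^15)^2 = 14348907^2 = 205891132094649

Result: 205891132094649
Multiplications needed: 7 (7 lines after 3^1)

3^30 = 205891132094649. Using exponentiation by squaring, this requires 7 multiplications. The key idea: if the exponent is even, square the half-power; if odd, multiply by the base once.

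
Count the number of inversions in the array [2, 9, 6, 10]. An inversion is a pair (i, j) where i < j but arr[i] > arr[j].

Finding inversions in [2, 9, 6, 10]:

(1, 2): arr[1]=9 > arr[2]=6

Total inversions: 1

The array has 1 inversion(s): (1,2). Each pair (i,j) satisfies i < j and arr[i] > arr[j].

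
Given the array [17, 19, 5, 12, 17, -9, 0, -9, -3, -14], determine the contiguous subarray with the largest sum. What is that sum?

Using Kadane's algorithm on [17, 19, 5, 12, 17, -9, 0, -9, -3, -14]:

Scanning through the array:
Position 1 (value 19): max_ending_here = 36, max_so_far = 36
Position 2 (value 5): max_ending_here = 41, max_so_far = 41
Position 3 (value 12): max_ending_here = 53, max_so_far = 53
Position 4 (value 17): max_ending_here = 70, max_so_far = 70
Position 5 (value -9): max_ending_here = 61, max_so_far = 70
Position 6 (value 0): max_ending_here = 61, max_so_far = 70
Position 7 (value -9): max_ending_here = 52, max_so_far = 70
Position 8 (value -3): max_ending_here = 49, max_so_far = 70
Position 9 (value -14): max_ending_here = 35, max_so_far = 70

Maximum subarray: [17, 19, 5, 12, 17]
Maximum sum: 70

The maximum subarray is [17, 19, 5, 12, 17] with sum 70. This subarray runs from index 0 to index 4.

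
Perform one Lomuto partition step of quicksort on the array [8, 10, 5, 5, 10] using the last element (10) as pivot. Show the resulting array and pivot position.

Lomuto partition with pivot = 10:

Initial array: [8, 10, 5, 5, 10]

arr[0]=8 <= 10: swap with position 0, array becomes [8, 10, 5, 5, 10]
arr[1]=10 <= 10: swap with position 1, array becomes [8, 10, 5, 5, 10]
arr[2]=5 <= 10: swap with position 2, array becomes [8, 10, 5, 5, 10]
arr[3]=5 <= 10: swap with position 3, array becomes [8, 10, 5, 5, 10]

Place pivot at position 4: [8, 10, 5, 5, 10]
Pivot position: 4

After partitioning with pivot 10, the array becomes [8, 10, 5, 5, 10]. The pivot is placed at index 4. All elements to the left of the pivot are <= 10, and all elements to the right are > 10.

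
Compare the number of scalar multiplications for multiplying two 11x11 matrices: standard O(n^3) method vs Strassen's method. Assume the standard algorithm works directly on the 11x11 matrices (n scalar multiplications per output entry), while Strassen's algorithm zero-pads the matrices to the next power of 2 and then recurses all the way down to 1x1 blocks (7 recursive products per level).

Matrix multiplication for 11x11 matrices:

Strassen's algorithm requires power-of-2 dimensions. Pad 11x11 to 16x16 (next power of 2).

Standard algorithm: 11^3 = 1331 multiplications
Strassen's algorithm: 7^(log2(16)) = 7^4 = 2401 multiplications
Difference: 1331 - 2401 = -1070 (Strassen uses MORE here due to padding overhead — for small or just-over-power-of-2 n, padding can outweigh the per-level savings)

Standard: 1331 multiplications (11^3). Strassen: 2401 multiplications (7^4, after padding to 16x16). Strassen reduces 8 recursive multiplications to 7 at each level.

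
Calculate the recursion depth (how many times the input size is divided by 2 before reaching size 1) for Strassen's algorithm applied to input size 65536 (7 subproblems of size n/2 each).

For divide and conquer with division factor 2:

Problem sizes at each level:
Level 0: 65536
Level 1: 32768
Level 2: 16384
Level 3: 8192
Level 4: 4096
Level 5: 2048
Level 6: 1024
Level 7: 512
Level 8: 256
Level 9: 128
Level 10: 64
Level 11: 32
Level 12: 16
Level 13: 8
Level 14: 4
Level 15: 2
Level 16: 1

The root is level 0 and the size-1 base case is level 16 (the tree spans levels 0 through 16, i.e. 17 levels counting the root), so the depth is the number of divisions: log_2(65536) = 16

The recursion tree depth is log_2(65536) = 16. At each level, the problem size is divided by 2, so it takes 16 divisions to reduce to a base case of size 1. The algorithm makes 7 recursive calls at each level.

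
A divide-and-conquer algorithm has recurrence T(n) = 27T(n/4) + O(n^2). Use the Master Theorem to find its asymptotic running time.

Master Theorem for T(n) = 27T(n/4) + O(n^2):

a = 27, b = 4, c = 2
log_b(a) = log_4(27) = 2.3774

Case 1: c = 2 < log_4(27) = 2.3774
T(n) = O(n^(log_4 27))

For T(n) = 27T(n/4) + O(n^2): log_4(27) = 2.3774. This is Case 1 of the Master Theorem (c < log_b(a), work dominated by leaves), giving O(n^(log_4 27)).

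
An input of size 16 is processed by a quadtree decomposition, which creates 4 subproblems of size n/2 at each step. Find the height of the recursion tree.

For divide and conquer with division factor 2:

Problem sizes at each level:
Level 0: 16
Level 1: 8
Level 2: 4
Level 3: 2
Level 4: 1

The root is level 0 and the size-1 base case is level 4 (the tree spans levels 0 through 4, i.e. 5 levels counting the root), so the depth is the number of divisions: log_2(16) = 4

The recursion tree depth is log_2(16) = 4. At each level, the problem size is divided by 2, so it takes 4 divisions to reduce to a base case of size 1. The algorithm makes 4 recursive calls at each level.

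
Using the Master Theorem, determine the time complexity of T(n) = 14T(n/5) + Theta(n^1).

Master Theorem for T(n) = 14T(n/5) + O(n^1):

a = 14, b = 5, c = 1
log_b(a) = log_5(14) = 1.6397

Case 1: c = 1 < log_5(14) = 1.6397
T(n) = O(n^(log_5 14))

For T(n) = 14T(n/5) + O(n^1): log_5(14) = 1.6397. This is Case 1 of the Master Theorem (c < log_b(a), work dominated by leaves), giving O(n^(log_5 14)).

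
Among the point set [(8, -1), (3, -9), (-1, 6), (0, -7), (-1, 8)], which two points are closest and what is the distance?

Computing all pairwise distances among 5 points:

d((8, -1), (3, -9)) = 9.434
d((8, -1), (-1, 6)) = 11.4018
d((8, -1), (0, -7)) = 10.0
d((8, -1), (-1, 8)) = 12.7279
d((3, -9), (-1, 6)) = 15.5242
d((3, -9), (0, -7)) = 3.6056
d((3, -9), (-1, 8)) = 17.4642
d((-1, 6), (0, -7)) = 13.0384
d((-1, 6), (-1, 8)) = 2.0 <-- minimum
d((0, -7), (-1, 8)) = 15.0333

Closest pair: (-1, 6) and (-1, 8) with distance 2.0

The closest pair is (-1, 6) and (-1, 8) with Euclidean distance 2.0. For 5 points, brute-force pairwise comparison is shown above. For large n, the divide-and-conquer algorithm (sort by x, recurse on halves, check the dividing strip) achieves O(n log n).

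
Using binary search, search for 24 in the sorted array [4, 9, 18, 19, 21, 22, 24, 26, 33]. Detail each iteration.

Binary search for 24 in [4, 9, 18, 19, 21, 22, 24, 26, 33]:

lo=0, hi=8, mid=4, arr[mid]=21 -> 21 < 24, search right half
lo=5, hi=8, mid=6, arr[mid]=24 -> Found target at index 6!

Binary search finds 24 at index 6 after 2 comparisons. The search repeatedly halves the search space by comparing with the middle element.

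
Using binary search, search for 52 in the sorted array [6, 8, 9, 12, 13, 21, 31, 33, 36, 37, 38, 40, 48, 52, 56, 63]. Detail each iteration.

Binary search for 52 in [6, 8, 9, 12, 13, 21, 31, 33, 36, 37, 38, 40, 48, 52, 56, 63]:

lo=0, hi=15, mid=7, arr[mid]=33 -> 33 < 52, search right half
lo=8, hi=15, mid=11, arr[mid]=40 -> 40 < 52, search right half
lo=12, hi=15, mid=13, arr[mid]=52 -> Found target at index 13!

Binary search finds 52 at index 13 after 3 comparisons. The search repeatedly halves the search space by comparing with the middle element.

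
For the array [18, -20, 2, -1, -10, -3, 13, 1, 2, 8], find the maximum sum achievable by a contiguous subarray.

Using Kadane's algorithm on [18, -20, 2, -1, -10, -3, 13, 1, 2, 8]:

Scanning through the array:
Position 1 (value -20): max_ending_here = -2, max_so_far = 18
Position 2 (value 2): max_ending_here = 2, max_so_far = 18
Position 3 (value -1): max_ending_here = 1, max_so_far = 18
Position 4 (value -10): max_ending_here = -9, max_so_far = 18
Position 5 (value -3): max_ending_here = -3, max_so_far = 18
Position 6 (value 13): max_ending_here = 13, max_so_far = 18
Position 7 (value 1): max_ending_here = 14, max_so_far = 18
Position 8 (value 2): max_ending_here = 16, max_so_far = 18
Position 9 (value 8): max_ending_here = 24, max_so_far = 24

Maximum subarray: [13, 1, 2, 8]
Maximum sum: 24

The maximum subarray is [13, 1, 2, 8] with sum 24. This subarray runs from index 6 to index 9.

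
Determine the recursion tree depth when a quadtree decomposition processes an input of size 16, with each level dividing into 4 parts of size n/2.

For divide and conquer with division factor 2:

Problem sizes at each level:
Level 0: 16
Level 1: 8
Level 2: 4
Level 3: 2
Level 4: 1

The root is level 0 and the size-1 base case is level 4 (the tree spans levels 0 through 4, i.e. 5 levels counting the root), so the depth is the number of divisions: log_2(16) = 4

The recursion tree depth is log_2(16) = 4. At each level, the problem size is divided by 2, so it takes 4 divisions to reduce to a base case of size 1. The algorithm makes 4 recursive calls at each level.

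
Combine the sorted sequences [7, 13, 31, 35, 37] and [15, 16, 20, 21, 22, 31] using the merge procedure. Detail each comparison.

Merging process:

Compare 7 vs 15: take 7 from left. Merged: [7]
Compare 13 vs 15: take 13 from left. Merged: [7, 13]
Compare 31 vs 15: take 15 from right. Merged: [7, 13, 15]
Compare 31 vs 16: take 16 from right. Merged: [7, 13, 15, 16]
Compare 31 vs 20: take 20 from right. Merged: [7, 13, 15, 16, 20]
Compare 31 vs 21: take 21 from right. Merged: [7, 13, 15, 16, 20, 21]
Compare 31 vs 22: take 22 from right. Merged: [7, 13, 15, 16, 20, 21, 22]
Compare 31 vs 31: take 31 from left. Merged: [7, 13, 15, 16, 20, 21, 22, 31]
Compare 35 vs 31: take 31 from right. Merged: [7, 13, 15, 16, 20, 21, 22, 31, 31]
Append remaining from left: [35, 37]. Merged: [7, 13, 15, 16, 20, 21, 22, 31, 31, 35, 37]

Final merged array: [7, 13, 15, 16, 20, 21, 22, 31, 31, 35, 37]
Total comparisons: 9

The merged array is [7, 13, 15, 16, 20, 21, 22, 31, 31, 35, 37], requiring 9 comparisons. The merge step runs in O(n) time where n is the total number of elements.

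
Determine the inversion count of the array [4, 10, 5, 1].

Finding inversions in [4, 10, 5, 1]:

(0, 3): arr[0]=4 > arr[3]=1
(1, 2): arr[1]=10 > arr[2]=5
(1, 3): arr[1]=10 > arr[3]=1
(2, 3): arr[2]=5 > arr[3]=1

Total inversions: 4

The array has 4 inversion(s): (0,3), (1,2), (1,3), (2,3). Each pair (i,j) satisfies i < j and arr[i] > arr[j].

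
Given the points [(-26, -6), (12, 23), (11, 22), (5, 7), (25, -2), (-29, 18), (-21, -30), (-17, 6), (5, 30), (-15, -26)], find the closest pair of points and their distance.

Computing all pairwise distances among 10 points:

d((-26, -6), (12, 23)) = 47.8017
d((-26, -6), (11, 22)) = 46.4004
d((-26, -6), (5, 7)) = 33.6155
d((-26, -6), (25, -2)) = 51.1566
d((-26, -6), (-29, 18)) = 24.1868
d((-26, -6), (-21, -30)) = 24.5153
d((-26, -6), (-17, 6)) = 15.0
d((-26, -6), (5, 30)) = 47.5079
d((-26, -6), (-15, -26)) = 22.8254
d((12, 23), (11, 22)) = 1.4142 <-- minimum
d((12, 23), (5, 7)) = 17.4642
d((12, 23), (25, -2)) = 28.178
d((12, 23), (-29, 18)) = 41.3038
d((12, 23), (-21, -30)) = 62.434
d((12, 23), (-17, 6)) = 33.6155
d((12, 23), (5, 30)) = 9.8995
d((12, 23), (-15, -26)) = 55.9464
d((11, 22), (5, 7)) = 16.1555
d((11, 22), (25, -2)) = 27.7849
d((11, 22), (-29, 18)) = 40.1995
d((11, 22), (-21, -30)) = 61.0574
d((11, 22), (-17, 6)) = 32.249
d((11, 22), (5, 30)) = 10.0
d((11, 22), (-15, -26)) = 54.5894
d((5, 7), (25, -2)) = 21.9317
d((5, 7), (-29, 18)) = 35.7351
d((5, 7), (-21, -30)) = 45.2217
d((5, 7), (-17, 6)) = 22.0227
d((5, 7), (5, 30)) = 23.0
d((5, 7), (-15, -26)) = 38.5876
d((25, -2), (-29, 18)) = 57.5847
d((25, -2), (-21, -30)) = 53.8516
d((25, -2), (-17, 6)) = 42.7551
d((25, -2), (5, 30)) = 37.7359
d((25, -2), (-15, -26)) = 46.6476
d((-29, 18), (-21, -30)) = 48.6621
d((-29, 18), (-17, 6)) = 16.9706
d((-29, 18), (5, 30)) = 36.0555
d((-29, 18), (-15, -26)) = 46.1736
d((-21, -30), (-17, 6)) = 36.2215
d((-21, -30), (5, 30)) = 65.3911
d((-21, -30), (-15, -26)) = 7.2111
d((-17, 6), (5, 30)) = 32.5576
d((-17, 6), (-15, -26)) = 32.0624
d((5, 30), (-15, -26)) = 59.4643

Closest pair: (12, 23) and (11, 22) with distance 1.4142

The closest pair is (12, 23) and (11, 22) with Euclidean distance 1.4142. For 10 points, brute-force pairwise comparison is shown above. For large n, the divide-and-conquer algorithm (sort by x, recurse on halves, check the dividing strip) achieves O(n log n).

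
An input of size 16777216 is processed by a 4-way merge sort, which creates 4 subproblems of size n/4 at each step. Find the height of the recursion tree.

For divide and conquer with division factor 4:

Problem sizes at each level:
Level 0: 16777216
Level 1: 4194304
Level 2: 1048576
Level 3: 262144
Level 4: 65536
Level 5: 16384
Level 6: 4096
Level 7: 1024
Level 8: 256
Level 9: 64
Level 10: 16
Level 11: 4
Level 12: 1

The root is level 0 and the size-1 base case is level 12 (the tree spans levels 0 through 12, i.e. 13 levels counting the root), so the depth is the number of divisions: log_4(16777216) = 12

The recursion tree depth is log_4(16777216) = 12. At each level, the problem size is divided by 4, so it takes 12 divisions to reduce to a base case of size 1. The algorithm makes 4 recursive calls at each level.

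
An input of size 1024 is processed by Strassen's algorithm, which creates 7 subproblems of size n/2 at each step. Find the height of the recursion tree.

For divide and conquer with division factor 2:

Problem sizes at each level:
Level 0: 1024
Level 1: 512
Level 2: 256
Level 3: 128
Level 4: 64
Level 5: 32
Level 6: 16
Level 7: 8
Level 8: 4
Level 9: 2
Level 10: 1

The root is level 0 and the size-1 base case is level 10 (the tree spans levels 0 through 10, i.e. 11 levels counting the root), so the depth is the number of divisions: log_2(1024) = 10

The recursion tree depth is log_2(1024) = 10. At each level, the problem size is divided by 2, so it takes 10 divisions to reduce to a base case of size 1. The algorithm makes 7 recursive calls at each level.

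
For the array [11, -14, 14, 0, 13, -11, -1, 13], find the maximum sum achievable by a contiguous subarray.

Using Kadane's algorithm on [11, -14, 14, 0, 13, -11, -1, 13]:

Scanning through the array:
Position 1 (value -14): max_ending_here = -3, max_so_far = 11
Position 2 (value 14): max_ending_here = 14, max_so_far = 14
Position 3 (value 0): max_ending_here = 14, max_so_far = 14
Position 4 (value 13): max_ending_here = 27, max_so_far = 27
Position 5 (value -11): max_ending_here = 16, max_so_far = 27
Position 6 (value -1): max_ending_here = 15, max_so_far = 27
Position 7 (value 13): max_ending_here = 28, max_so_far = 28

Maximum subarray: [14, 0, 13, -11, -1, 13]
Maximum sum: 28

The maximum subarray is [14, 0, 13, -11, -1, 13] with sum 28. This subarray runs from index 2 to index 7.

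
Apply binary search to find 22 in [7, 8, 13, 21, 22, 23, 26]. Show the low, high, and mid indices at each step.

Binary search for 22 in [7, 8, 13, 21, 22, 23, 26]:

lo=0, hi=6, mid=3, arr[mid]=21 -> 21 < 22, search right half
lo=4, hi=6, mid=5, arr[mid]=23 -> 23 > 22, search left half
lo=4, hi=4, mid=4, arr[mid]=22 -> Found target at index 4!

Binary search finds 22 at index 4 after 3 comparisons. The search repeatedly halves the search space by comparing with the middle element.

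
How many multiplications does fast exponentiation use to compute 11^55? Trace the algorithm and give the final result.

Computing 11^55 by squaring (build up from 11^1; each line after the first costs one multiplication):

11^1 = 11
11^2 = (11^1)^2 = 11^2 = 121
11^3 = 11 * 11^2 = 11 * 121 = 1331
11^6 = (11^3)^2 = 1331^2 = 1771561
11^12 = (11^6)^2 = 1771561^2 = 3138428376721
11^13 = 11 * 11^12 = 11 * 3138428376721 = 34522712143931
11^26 = (11^13)^2 = 34522712143931^2 = 1191817653772720942460132761
11^27 = 11 * 11^26 = 11 * 1191817653772720942460132761 = 13109994191499930367061460371
11^54 = (11^27)^2 = 13109994191499930367061460371^2 = 171871947701161912897410416779483616222663749691203457641
11^55 = 11 * 11^54 = 11 * 171871947701161912897410416779483616222663749691203457641 = 1890591424712781041871514584574319778449301246603238034051

Result: 1890591424712781041871514584574319778449301246603238034051
Multiplications needed: 9 (9 lines after 11^1)

11^55 = 1890591424712781041871514584574319778449301246603238034051. Using exponentiation by squaring, this requires 9 multiplications. The key idea: if the exponent is even, square the half-power; if odd, multiply by the base once.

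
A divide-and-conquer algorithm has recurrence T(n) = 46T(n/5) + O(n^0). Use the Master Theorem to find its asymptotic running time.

Master Theorem for T(n) = 46T(n/5) + O(n^0):

a = 46, b = 5, c = 0
log_b(a) = log_5(46) = 2.3789

Case 1: c = 0 < log_5(46) = 2.3789
T(n) = O(n^(log_5 46))

For T(n) = 46T(n/5) + O(n^0): log_5(46) = 2.3789. This is Case 1 of the Master Theorem (c < log_b(a), work dominated by leaves), giving O(n^(log_5 46)).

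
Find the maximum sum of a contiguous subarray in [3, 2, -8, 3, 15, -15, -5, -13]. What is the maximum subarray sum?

Using Kadane's algorithm on [3, 2, -8, 3, 15, -15, -5, -13]:

Scanning through the array:
Position 1 (value 2): max_ending_here = 5, max_so_far = 5
Position 2 (value -8): max_ending_here = -3, max_so_far = 5
Position 3 (value 3): max_ending_here = 3, max_so_far = 5
Position 4 (value 15): max_ending_here = 18, max_so_far = 18
Position 5 (value -15): max_ending_here = 3, max_so_far = 18
Position 6 (value -5): max_ending_here = -2, max_so_far = 18
Position 7 (value -13): max_ending_here = -13, max_so_far = 18

Maximum subarray: [3, 15]
Maximum sum: 18

The maximum subarray is [3, 15] with sum 18. This subarray runs from index 3 to index 4.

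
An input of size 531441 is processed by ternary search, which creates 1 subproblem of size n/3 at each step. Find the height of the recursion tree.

For divide and conquer with division factor 3:

Problem sizes at each level:
Level 0: 531441
Level 1: 177147
Level 2: 59049
Level 3: 19683
Level 4: 6561
Level 5: 2187
Level 6: 729
Level 7: 243
Level 8: 81
Level 9: 27
Level 10: 9
Level 11: 3
Level 12: 1

The root is level 0 and the size-1 base case is level 12 (the tree spans levels 0 through 12, i.e. 13 levels counting the root), so the depth is the number of divisions: log_3(531441) = 12

The recursion tree depth is log_3(531441) = 12. At each level, the problem size is divided by 3, so it takes 12 divisions to reduce to a base case of size 1. The algorithm makes 1 recursive call at each level.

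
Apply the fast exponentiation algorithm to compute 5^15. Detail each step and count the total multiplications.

Computing 5^15 by squaring (build up from 5^1; each line after the first costs one multiplication):

5^1 = 5
5^2 = (5^1)^2 = 5^2 = 25
5^3 = 5 * 5^2 = 5 * 25 = 125
5^6 = (5^3)^2 = 125^2 = 15625
5^7 = 5 * 5^6 = 5 * 15625 = 78125
5^14 = (5^7)^2 = 78125^2 = 6103515625
5^15 = 5 * 5^14 = 5 * 6103515625 = 30517578125

Result: 30517578125
Multiplications needed: 6 (6 lines after 5^1)

5^15 = 30517578125. Using exponentiation by squaring, this requires 6 multiplications. The key idea: if the exponent is even, square the half-power; if odd, multiply by the base once.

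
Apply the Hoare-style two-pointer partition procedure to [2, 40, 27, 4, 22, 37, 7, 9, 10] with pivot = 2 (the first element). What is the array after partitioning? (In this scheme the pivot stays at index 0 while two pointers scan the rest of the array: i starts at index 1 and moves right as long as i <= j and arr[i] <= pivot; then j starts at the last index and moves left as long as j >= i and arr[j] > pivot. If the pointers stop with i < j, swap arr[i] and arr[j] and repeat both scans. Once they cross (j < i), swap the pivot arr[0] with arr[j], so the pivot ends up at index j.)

Hoare-style two-pointer partition with pivot = 2:

Initial array: [2, 40, 27, 4, 22, 37, 7, 9, 10]

Pointers start at i = 1, j = 8.
i ends at 1, j ends at 0: the pointers have crossed (j < i), so scanning stops.

j = 0, so swapping arr[0] with arr[j] leaves the pivot at position 0: [2, 40, 27, 4, 22, 37, 7, 9, 10]
Pivot position: 0

After partitioning with pivot 2, the array becomes [2, 40, 27, 4, 22, 37, 7, 9, 10]. The pivot is placed at index 0. All elements to the left of the pivot are <= 2, and all elements to the right are > 2.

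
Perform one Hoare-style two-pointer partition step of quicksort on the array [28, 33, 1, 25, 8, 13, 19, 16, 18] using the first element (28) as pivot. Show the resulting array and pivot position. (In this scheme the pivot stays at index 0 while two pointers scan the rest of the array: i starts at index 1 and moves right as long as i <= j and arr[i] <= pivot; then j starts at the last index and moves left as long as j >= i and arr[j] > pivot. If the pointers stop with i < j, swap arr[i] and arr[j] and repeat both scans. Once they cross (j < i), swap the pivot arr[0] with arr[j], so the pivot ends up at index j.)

Hoare-style two-pointer partition with pivot = 28:

Initial array: [28, 33, 1, 25, 8, 13, 19, 16, 18]

Pointers start at i = 1, j = 8.
i stops at index 1 (arr[1]=33 > 28), j stops at index 8 (arr[8]=18 <= 28): swap arr[1] and arr[8], array becomes [28, 18, 1, 25, 8, 13, 19, 16, 33]
i ends at 8, j ends at 7: the pointers have crossed (j < i), so scanning stops.

Swap pivot arr[0] with arr[7] to place pivot at position 7: [16, 18, 1, 25, 8, 13, 19, 28, 33]
Pivot position: 7

After partitioning with pivot 28, the array becomes [16, 18, 1, 25, 8, 13, 19, 28, 33]. The pivot is placed at index 7. All elements to the left of the pivot are <= 28, and all elements to the right are > 28.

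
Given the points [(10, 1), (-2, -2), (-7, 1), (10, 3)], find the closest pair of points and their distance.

Computing all pairwise distances among 4 points:

d((10, 1), (-2, -2)) = 12.3693
d((10, 1), (-7, 1)) = 17.0
d((10, 1), (10, 3)) = 2.0 <-- minimum
d((-2, -2), (-7, 1)) = 5.831
d((-2, -2), (10, 3)) = 13.0
d((-7, 1), (10, 3)) = 17.1172

Closest pair: (10, 1) and (10, 3) with distance 2.0

The closest pair is (10, 1) and (10, 3) with Euclidean distance 2.0. For 4 points, brute-force pairwise comparison is shown above. For large n, the divide-and-conquer algorithm (sort by x, recurse on halves, check the dividing strip) achieves O(n log n).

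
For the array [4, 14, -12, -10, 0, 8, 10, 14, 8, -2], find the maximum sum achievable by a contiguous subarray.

Using Kadane's algorithm on [4, 14, -12, -10, 0, 8, 10, 14, 8, -2]:

Scanning through the array:
Position 1 (value 14): max_ending_here = 18, max_so_far = 18
Position 2 (value -12): max_ending_here = 6, max_so_far = 18
Position 3 (value -10): max_ending_here = -4, max_so_far = 18
Position 4 (value 0): max_ending_here = 0, max_so_far = 18
Position 5 (value 8): max_ending_here = 8, max_so_far = 18
Position 6 (value 10): max_ending_here = 18, max_so_far = 18
Position 7 (value 14): max_ending_here = 32, max_so_far = 32
Position 8 (value 8): max_ending_here = 40, max_so_far = 40
Position 9 (value -2): max_ending_here = 38, max_so_far = 40

Maximum subarray: [0, 8, 10, 14, 8]
Maximum sum: 40

The maximum subarray is [0, 8, 10, 14, 8] with sum 40. This subarray runs from index 4 to index 8.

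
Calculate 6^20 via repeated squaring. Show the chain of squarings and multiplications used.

Computing 6^20 by squaring (build up from 6^1; each line after the first costs one multiplication):

6^1 = 6
6^2 = (6^1)^2 = 6^2 = 36
6^4 = (6^2)^2 = 36^2 = 1296
6^5 = 6 * 6^4 = 6 * 1296 = 7776
6^10 = (6^5)^2 = 7776^2 = 60466176
6^20 = (6^10)^2 = 60466176^2 = 3656158440062976

Result: 3656158440062976
Multiplications needed: 5 (5 lines after 6^1)

6^20 = 3656158440062976. Using exponentiation by squaring, this requires 5 multiplications. The key idea: if the exponent is even, square the half-power; if odd, multiply by the base once.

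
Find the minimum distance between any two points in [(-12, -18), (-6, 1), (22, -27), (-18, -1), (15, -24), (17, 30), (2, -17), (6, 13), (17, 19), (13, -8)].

Computing all pairwise distances among 10 points:

d((-12, -18), (-6, 1)) = 19.9249
d((-12, -18), (22, -27)) = 35.171
d((-12, -18), (-18, -1)) = 18.0278
d((-12, -18), (15, -24)) = 27.6586
d((-12, -18), (17, 30)) = 56.0803
d((-12, -18), (2, -17)) = 14.0357
d((-12, -18), (6, 13)) = 35.8469
d((-12, -18), (17, 19)) = 47.0106
d((-12, -18), (13, -8)) = 26.9258
d((-6, 1), (22, -27)) = 39.598
d((-6, 1), (-18, -1)) = 12.1655
d((-6, 1), (15, -24)) = 32.6497
d((-6, 1), (17, 30)) = 37.0135
d((-6, 1), (2, -17)) = 19.6977
d((-6, 1), (6, 13)) = 16.9706
d((-6, 1), (17, 19)) = 29.2062
d((-6, 1), (13, -8)) = 21.0238
d((22, -27), (-18, -1)) = 47.7074
d((22, -27), (15, -24)) = 7.6158 <-- minimum
d((22, -27), (17, 30)) = 57.2189
d((22, -27), (2, -17)) = 22.3607
d((22, -27), (6, 13)) = 43.0813
d((22, -27), (17, 19)) = 46.2709
d((22, -27), (13, -8)) = 21.0238
d((-18, -1), (15, -24)) = 40.2244
d((-18, -1), (17, 30)) = 46.7547
d((-18, -1), (2, -17)) = 25.6125
d((-18, -1), (6, 13)) = 27.7849
d((-18, -1), (17, 19)) = 40.3113
d((-18, -1), (13, -8)) = 31.7805
d((15, -24), (17, 30)) = 54.037
d((15, -24), (2, -17)) = 14.7648
d((15, -24), (6, 13)) = 38.0789
d((15, -24), (17, 19)) = 43.0465
d((15, -24), (13, -8)) = 16.1245
d((17, 30), (2, -17)) = 49.3356
d((17, 30), (6, 13)) = 20.2485
d((17, 30), (17, 19)) = 11.0
d((17, 30), (13, -8)) = 38.2099
d((2, -17), (6, 13)) = 30.2655
d((2, -17), (17, 19)) = 39.0
d((2, -17), (13, -8)) = 14.2127
d((6, 13), (17, 19)) = 12.53
d((6, 13), (13, -8)) = 22.1359
d((17, 19), (13, -8)) = 27.2947

Closest pair: (22, -27) and (15, -24) with distance 7.6158

The closest pair is (22, -27) and (15, -24) with Euclidean distance 7.6158. For 10 points, brute-force pairwise comparison is shown above. For large n, the divide-and-conquer algorithm (sort by x, recurse on halves, check the dividing strip) achieves O(n log n).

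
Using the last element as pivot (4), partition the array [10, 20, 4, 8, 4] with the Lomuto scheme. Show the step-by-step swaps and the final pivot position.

Lomuto partition with pivot = 4:

Initial array: [10, 20, 4, 8, 4]

arr[0]=10 > 4: no swap
arr[1]=20 > 4: no swap
arr[2]=4 <= 4: swap with position 0, array becomes [4, 20, 10, 8, 4]
arr[3]=8 > 4: no swap

Place pivot at position 1: [4, 4, 10, 8, 20]
Pivot position: 1

After partitioning with pivot 4, the array becomes [4, 4, 10, 8, 20]. The pivot is placed at index 1. All elements to the left of the pivot are <= 4, and all elements to the right are > 4.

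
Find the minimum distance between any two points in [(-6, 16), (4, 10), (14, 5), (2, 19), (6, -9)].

Computing all pairwise distances among 5 points:

d((-6, 16), (4, 10)) = 11.6619
d((-6, 16), (14, 5)) = 22.8254
d((-6, 16), (2, 19)) = 8.544 <-- minimum
d((-6, 16), (6, -9)) = 27.7308
d((4, 10), (14, 5)) = 11.1803
d((4, 10), (2, 19)) = 9.2195
d((4, 10), (6, -9)) = 19.105
d((14, 5), (2, 19)) = 18.4391
d((14, 5), (6, -9)) = 16.1245
d((2, 19), (6, -9)) = 28.2843

Closest pair: (-6, 16) and (2, 19) with distance 8.544

The closest pair is (-6, 16) and (2, 19) with Euclidean distance 8.544. For 5 points, brute-force pairwise comparison is shown above. For large n, the divide-and-conquer algorithm (sort by x, recurse on halves, check the dividing strip) achieves O(n log n).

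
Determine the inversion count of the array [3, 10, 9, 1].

Finding inversions in [3, 10, 9, 1]:

(0, 3): arr[0]=3 > arr[3]=1
(1, 2): arr[1]=10 > arr[2]=9
(1, 3): arr[1]=10 > arr[3]=1
(2, 3): arr[2]=9 > arr[3]=1

Total inversions: 4

The array has 4 inversion(s): (0,3), (1,2), (1,3), (2,3). Each pair (i,j) satisfies i < j and arr[i] > arr[j].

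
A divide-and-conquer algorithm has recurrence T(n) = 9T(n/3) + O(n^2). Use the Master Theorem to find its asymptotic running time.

Master Theorem for T(n) = 9T(n/3) + O(n^2):

a = 9, b = 3, c = 2
log_b(a) = log_3(9) = 2.0000

Case 2: c = 2 = log_3(9) = 2.0000
T(n) = O(n^2 log n) = O(n^2 log n)

For T(n) = 9T(n/3) + O(n^2): log_3(9) = 2.0000. This is Case 2 of the Master Theorem (c = log_b(a), equal work at all levels), giving O(n^2 log n).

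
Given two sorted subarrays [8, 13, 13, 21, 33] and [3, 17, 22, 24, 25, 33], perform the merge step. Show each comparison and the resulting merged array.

Merging process:

Compare 8 vs 3: take 3 from right. Merged: [3]
Compare 8 vs 17: take 8 from left. Merged: [3, 8]
Compare 13 vs 17: take 13 from left. Merged: [3, 8, 13]
Compare 13 vs 17: take 13 from left. Merged: [3, 8, 13, 13]
Compare 21 vs 17: take 17 from right. Merged: [3, 8, 13, 13, 17]
Compare 21 vs 22: take 21 from left. Merged: [3, 8, 13, 13, 17, 21]
Compare 33 vs 22: take 22 from right. Merged: [3, 8, 13, 13, 17, 21, 22]
Compare 33 vs 24: take 24 from right. Merged: [3, 8, 13, 13, 17, 21, 22, 24]
Compare 33 vs 25: take 25 from right. Merged: [3, 8, 13, 13, 17, 21, 22, 24, 25]
Compare 33 vs 33: take 33 from left. Merged: [3, 8, 13, 13, 17, 21, 22, 24, 25, 33]
Append remaining from right: [33]. Merged: [3, 8, 13, 13, 17, 21, 22, 24, 25, 33, 33]

Final merged array: [3, 8, 13, 13, 17, 21, 22, 24, 25, 33, 33]
Total comparisons: 10

The merged array is [3, 8, 13, 13, 17, 21, 22, 24, 25, 33, 33], requiring 10 comparisons. The merge step runs in O(n) time where n is the total number of elements.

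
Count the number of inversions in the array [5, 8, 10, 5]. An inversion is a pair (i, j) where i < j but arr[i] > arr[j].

Finding inversions in [5, 8, 10, 5]:

(1, 3): arr[1]=8 > arr[3]=5
(2, 3): arr[2]=10 > arr[3]=5

Total inversions: 2

The array has 2 inversion(s): (1,3), (2,3). Each pair (i,j) satisfies i < j and arr[i] > arr[j].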